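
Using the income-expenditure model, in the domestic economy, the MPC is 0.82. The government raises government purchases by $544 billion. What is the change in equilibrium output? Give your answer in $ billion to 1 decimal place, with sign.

+$3,022.2 billion

Expenditure multiplier = 1/(1 − MPC) = 1/(1 − 0.82) = 1/0.18 ≈ 5.556.
ΔY = k × ΔG = (+$544 billion) / 0.18 ≈ +$3,022.2 billion.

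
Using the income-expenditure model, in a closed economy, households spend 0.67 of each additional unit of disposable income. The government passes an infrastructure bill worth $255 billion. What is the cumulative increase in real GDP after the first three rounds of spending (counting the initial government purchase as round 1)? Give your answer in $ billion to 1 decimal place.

$540.3 billion

Round 1 adds ΔG = $255 billion; each later round is MPC = 0.67 times the previous.
After 3 rounds: 255 + 170.85 + 114.4695 = ΔG·(1 − c^3)/(1 − c) = 255 × (1 − 0.300763)/0.33 ≈ $540.3 billion.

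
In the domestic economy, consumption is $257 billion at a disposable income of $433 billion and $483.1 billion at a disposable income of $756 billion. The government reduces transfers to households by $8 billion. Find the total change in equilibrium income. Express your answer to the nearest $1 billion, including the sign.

−$19 billion

MPC = ΔC/ΔYd = (483.1 − 257)/(756 − 433) = 226.1/323 = 0.7.
The transfer change shifts disposable income by −$8 billion, so first-round consumption changes by c·ΔTR = 0.7 × (−$8 billion) = −$5.6 billion.
Expenditure multiplier = 1/(1 − MPC) = 1/(1 − 0.7) = 1/0.3 ≈ 3.333.
The transfer multiplier is c × k ≈ 2.333, so ΔY = k × (c·ΔTR) = (−$5.6 billion) / 0.3 ≈ −$19 billion.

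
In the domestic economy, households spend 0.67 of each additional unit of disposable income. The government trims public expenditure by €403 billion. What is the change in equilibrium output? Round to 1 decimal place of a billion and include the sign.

Government-spending multiplier = 1/(1 − MPC) = 1/(1 − 0.67) = 1/0.33 ≈ 3.03.
ΔY = k × ΔG = (−€403 billion) / 0.33 ≈ −€1,221.2 billion.

−€1,221.2 billion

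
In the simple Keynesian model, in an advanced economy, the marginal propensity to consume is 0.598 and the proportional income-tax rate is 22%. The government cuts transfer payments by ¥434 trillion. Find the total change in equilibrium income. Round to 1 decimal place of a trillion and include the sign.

The transfer change shifts disposable income by −¥434 trillion, so first-round consumption changes by c·ΔTR = 0.598 × (−¥434 trillion) = −¥259.532 trillion.
Expenditure multiplier = 1/(1 − c(1−t)) = 1/(1 − 0.598×0.78) = 1/0.53356 ≈ 1.874.
The transfer multiplier is c × k ≈ 1.121, so ΔY = k × (c·ΔTR) = (−¥259.532 trillion) / 0.53356 ≈ −¥486.4 trillion.

−¥486.4 trillion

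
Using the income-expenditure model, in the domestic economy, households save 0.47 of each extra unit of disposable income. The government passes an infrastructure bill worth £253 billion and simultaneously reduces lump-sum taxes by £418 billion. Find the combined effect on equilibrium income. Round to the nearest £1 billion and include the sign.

+£1,010 billion

MPC = 1 − MPS = 1 − 0.47 = 0.53.
Expenditure multiplier = 1/(1 − MPC) = 1/(1 − 0.53) = 1/0.47 ≈ 2.128.
ΔG contributes k·ΔG = (+£253 billion) / 0.47 ≈ +£538.3 billion.
ΔT of −£418 billion changes first-round spending by −c·ΔT = +£221.54 billion, contributing k·(−c·ΔT) = (+£221.54 billion) / 0.47 ≈ +£471.4 billion.
Net ΔY = k(ΔG − c·ΔT) = (+£474.54 billion) / 0.47 ≈ +£1,010 billion.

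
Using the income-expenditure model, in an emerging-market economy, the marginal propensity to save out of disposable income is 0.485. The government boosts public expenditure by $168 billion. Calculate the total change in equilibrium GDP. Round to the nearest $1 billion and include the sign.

MPC = 1 − MPS = 1 − 0.485 = 0.515.
Government-spending multiplier = 1/(1 − MPC) = 1/(1 − 0.515) = 1/0.485 ≈ 2.062.
ΔY = k × ΔG = (+$168 billion) / 0.485 ≈ +$346 billion.

+$346 billion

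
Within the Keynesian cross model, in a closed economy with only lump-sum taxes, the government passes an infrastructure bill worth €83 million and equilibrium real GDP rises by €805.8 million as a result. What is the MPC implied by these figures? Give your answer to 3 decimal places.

0.897

Implied spending multiplier k = ΔY/ΔG = 805.8/83 ≈ 9.7084.
Since k = 1/(1 − MPC), MPC = 1 − 1/k = 1 − ΔG/ΔY = 1 − 83/805.8 ≈ 0.897.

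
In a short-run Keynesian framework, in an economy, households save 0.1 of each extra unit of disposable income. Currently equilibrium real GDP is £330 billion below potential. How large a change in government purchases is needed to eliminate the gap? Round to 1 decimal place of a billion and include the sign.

+£33.0 billion

MPC = 1 − MPS = 1 − 0.1 = 0.9.
Spending multiplier = 1/(1 − MPC) = 1/(1 − 0.9) = 1/0.1 = 10.
Need ΔY = +£330 billion, so ΔG = ΔY/k = (+£330 billion) × 0.1 = +£33 billion.
The government should increase government purchases by £33 billion.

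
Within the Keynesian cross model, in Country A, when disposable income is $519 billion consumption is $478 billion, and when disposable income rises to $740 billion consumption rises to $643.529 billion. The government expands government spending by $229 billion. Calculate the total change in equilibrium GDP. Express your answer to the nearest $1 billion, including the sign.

MPC = ΔC/ΔYd = (643.529 − 478)/(740 − 519) = 165.529/221 = 0.749.
Government-spending multiplier = 1/(1 − MPC) = 1/(1 − 0.749) = 1/0.251 ≈ 3.984.
ΔY = k × ΔG = (+$229 billion) / 0.251 ≈ +$912 billion.

+$912 billion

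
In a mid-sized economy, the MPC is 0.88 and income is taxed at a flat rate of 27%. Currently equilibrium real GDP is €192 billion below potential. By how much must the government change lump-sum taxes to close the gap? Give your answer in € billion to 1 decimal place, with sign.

Spending multiplier = 1/(1 − c(1−t)) = 1/(1 − 0.88×0.73) = 1/0.3576 ≈ 2.796.
Tax multiplier = −c·k = −0.88/0.3576 ≈ −2.461. Need ΔY = +€192 billion, so ΔT = ΔY/(−c·k) = −(+€192 billion) × 0.3576 / 0.88 ≈ −€78 billion.
The government should cut lump-sum taxes by €78 billion.

−€78.0 billion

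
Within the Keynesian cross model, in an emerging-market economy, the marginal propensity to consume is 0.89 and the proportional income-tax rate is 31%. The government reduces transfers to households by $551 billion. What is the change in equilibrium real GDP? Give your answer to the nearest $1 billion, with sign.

−$1,271 billion

The transfer change shifts disposable income by −$551 billion, so first-round consumption changes by c·ΔTR = 0.89 × (−$551 billion) = −$490.39 billion.
Expenditure multiplier = 1/(1 − c(1−t)) = 1/(1 − 0.89×0.69) = 1/0.3859 ≈ 2.591.
The transfer multiplier is c × k ≈ 2.306, so ΔY = k × (c·ΔTR) = (−$490.39 billion) / 0.3859 ≈ −$1,271 billion.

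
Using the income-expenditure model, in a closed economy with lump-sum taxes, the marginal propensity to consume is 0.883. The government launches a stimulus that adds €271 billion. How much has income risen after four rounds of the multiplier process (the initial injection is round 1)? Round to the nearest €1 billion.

€908 billion

Round 1 adds ΔG = €271 billion; each later round is MPC = 0.883 times the previous.
After 4 rounds: 271 + 239.293 + 211.295719 + 186.574119877 = ΔG·(1 − c^4)/(1 − c) = 271 × (1 − 0.607914936721)/0.117 ≈ €908 billion.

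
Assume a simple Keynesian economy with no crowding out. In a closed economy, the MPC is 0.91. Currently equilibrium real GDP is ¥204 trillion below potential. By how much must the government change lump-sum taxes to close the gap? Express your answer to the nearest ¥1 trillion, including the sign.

Spending multiplier = 1/(1 − MPC) = 1/(1 − 0.91) = 1/0.09 ≈ 11.111.
Tax multiplier = −c·k = −0.91/0.09 ≈ −10.111. Need ΔY = +¥204 trillion, so ΔT = ΔY/(−c·k) = −(+¥204 trillion) × 0.09 / 0.91 ≈ −¥20 trillion.
The government should cut lump-sum taxes by ¥20 trillion.

−¥20 trillion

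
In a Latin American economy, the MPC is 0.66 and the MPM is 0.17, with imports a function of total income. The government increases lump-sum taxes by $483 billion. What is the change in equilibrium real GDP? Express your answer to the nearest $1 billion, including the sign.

−$625 billion

A lump-sum tax change of +$483 billion shifts disposable income by −$483 billion; first-round consumption changes by −c × ΔT = −0.66 × (+$483 billion) = −$318.78 billion.
Expenditure multiplier = 1/(1 − c + m) = 1/(1 − 0.66 + 0.17) = 1/0.51 ≈ 1.961.
The tax multiplier is −c × k ≈ −1.294, so ΔY = k × (−c·ΔT) = (−$318.78 billion) / 0.51 ≈ −$625 billion.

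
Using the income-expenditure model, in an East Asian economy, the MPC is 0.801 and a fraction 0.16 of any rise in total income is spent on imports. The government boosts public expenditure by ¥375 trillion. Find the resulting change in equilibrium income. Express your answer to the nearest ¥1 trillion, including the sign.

Government-spending multiplier = 1/(1 − c + m) = 1/(1 − 0.801 + 0.16) = 1/0.359 ≈ 2.786.
ΔY = k × ΔG = (+¥375 trillion) / 0.359 ≈ +¥1,045 trillion.

+¥1,045 trillion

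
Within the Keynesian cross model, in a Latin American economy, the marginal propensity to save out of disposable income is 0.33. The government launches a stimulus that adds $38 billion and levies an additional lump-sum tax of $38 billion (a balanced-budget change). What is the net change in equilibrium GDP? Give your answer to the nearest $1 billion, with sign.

+$38 billion

MPC = 1 − MPS = 1 − 0.33 = 0.67.
Expenditure multiplier = 1/(1 − MPC) = 1/(1 − 0.67) = 1/0.33 ≈ 3.03.
ΔG contributes k·ΔG = (+$38 billion) / 0.33 ≈ +$115.2 billion.
ΔT of +$38 billion changes first-round spending by −c·ΔT = −$25.46 billion, contributing k·(−c·ΔT) = (−$25.46 billion) / 0.33 ≈ −$77.2 billion.
With ΔG = ΔT and no other leakages, the balanced-budget multiplier is 1, so ΔY = ΔG = +$38 billion.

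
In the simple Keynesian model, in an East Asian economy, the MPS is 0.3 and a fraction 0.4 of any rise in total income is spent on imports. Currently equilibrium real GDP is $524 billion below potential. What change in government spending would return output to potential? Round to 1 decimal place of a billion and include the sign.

MPC = 1 − MPS = 1 − 0.3 = 0.7.
Spending multiplier = 1/(1 − c + m) = 1/(1 − 0.7 + 0.4) = 1/0.7 ≈ 1.429.
Need ΔY = +$524 billion, so ΔG = ΔY/k = (+$524 billion) × 0.7 = +$366.8 billion.
The government should increase government spending by $366.8 billion.

+$366.8 billion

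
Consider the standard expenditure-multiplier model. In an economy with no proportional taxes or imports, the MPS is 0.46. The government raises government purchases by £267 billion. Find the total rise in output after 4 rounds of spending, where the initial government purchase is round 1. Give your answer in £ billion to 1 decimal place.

MPC = 1 − MPS = 1 − 0.46 = 0.54.
Round 1 adds ΔG = £267 billion; each later round is MPC = 0.54 times the previous.
After 4 rounds: 267 + 144.18 + 77.8572 + 42.042888 = ΔG·(1 − c^4)/(1 − c) = 267 × (1 − 0.08503056)/0.46 ≈ £531.1 billion.

£531.1 billion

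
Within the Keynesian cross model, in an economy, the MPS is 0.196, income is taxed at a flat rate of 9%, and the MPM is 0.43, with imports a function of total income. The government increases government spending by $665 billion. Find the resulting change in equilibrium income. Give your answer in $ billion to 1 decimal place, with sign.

MPC = 1 − MPS = 1 − 0.196 = 0.804.
Expenditure multiplier = 1/(1 − c(1−t) + m) = 1/(1 − 0.804×0.91 + 0.43) = 1/0.69836 ≈ 1.432.
ΔY = k × ΔG = (+$665 billion) / 0.69836 ≈ +$952.2 billion.

+$952.2 billion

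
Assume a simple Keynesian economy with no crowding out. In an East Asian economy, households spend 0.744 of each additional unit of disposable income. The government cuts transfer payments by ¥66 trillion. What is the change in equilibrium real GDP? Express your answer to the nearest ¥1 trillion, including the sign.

−¥192 trillion

The transfer change shifts disposable income by −¥66 trillion, so first-round consumption changes by c·ΔTR = 0.744 × (−¥66 trillion) = −¥49.104 trillion.
Expenditure multiplier = 1/(1 − MPC) = 1/(1 − 0.744) = 1/0.256 ≈ 3.906.
The transfer multiplier is c × k ≈ 2.906, so ΔY = k × (c·ΔTR) = (−¥49.104 trillion) / 0.256 ≈ −¥192 trillion.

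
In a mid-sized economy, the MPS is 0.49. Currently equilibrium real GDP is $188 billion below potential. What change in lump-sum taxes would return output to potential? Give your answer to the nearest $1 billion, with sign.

−$181 billion

MPC = 1 − MPS = 1 − 0.49 = 0.51.
Spending multiplier = 1/(1 − MPC) = 1/(1 − 0.51) = 1/0.49 ≈ 2.041.
Tax multiplier = −c·k = −0.51/0.49 ≈ −1.041. Need ΔY = +$188 billion, so ΔT = ΔY/(−c·k) = −(+$188 billion) × 0.49 / 0.51 ≈ −$181 billion.
The government should cut lump-sum taxes by $181 billion.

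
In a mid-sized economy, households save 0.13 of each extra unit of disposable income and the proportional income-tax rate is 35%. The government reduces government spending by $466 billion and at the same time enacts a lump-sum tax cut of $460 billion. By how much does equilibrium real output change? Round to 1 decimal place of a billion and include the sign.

−$151.4 billion

MPC = 1 − MPS = 1 − 0.13 = 0.87.
Expenditure multiplier = 1/(1 − c(1−t)) = 1/(1 − 0.87×0.65) = 1/0.4345 ≈ 2.301.
ΔG contributes k·ΔG = (−$466 billion) / 0.4345 ≈ −$1,072.5 billion.
ΔT of −$460 billion changes first-round spending by −c·ΔT = +$400.2 billion, contributing k·(−c·ΔT) = (+$400.2 billion) / 0.4345 ≈ +$921.1 billion.
Net ΔY = k(ΔG − c·ΔT) = (−$65.8 billion) / 0.4345 ≈ −$151.4 billion.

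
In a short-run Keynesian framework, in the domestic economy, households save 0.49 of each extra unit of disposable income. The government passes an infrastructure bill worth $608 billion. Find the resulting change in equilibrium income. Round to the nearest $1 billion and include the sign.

+$1,241 billion

MPC = 1 − MPS = 1 − 0.49 = 0.51.
Government-spending multiplier = 1/(1 − MPC) = 1/(1 − 0.51) = 1/0.49 ≈ 2.041.
ΔY = k × ΔG = (+$608 billion) / 0.49 ≈ +$1,241 billion.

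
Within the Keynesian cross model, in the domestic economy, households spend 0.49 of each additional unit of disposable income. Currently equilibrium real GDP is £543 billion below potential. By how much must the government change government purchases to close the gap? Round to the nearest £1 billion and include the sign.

+£277 billion

Spending multiplier = 1/(1 − MPC) = 1/(1 − 0.49) = 1/0.51 ≈ 1.961.
Need ΔY = +£543 billion, so ΔG = ΔY/k = (+£543 billion) × 0.51 ≈ +£277 billion.
The government should increase government purchases by £277 billion.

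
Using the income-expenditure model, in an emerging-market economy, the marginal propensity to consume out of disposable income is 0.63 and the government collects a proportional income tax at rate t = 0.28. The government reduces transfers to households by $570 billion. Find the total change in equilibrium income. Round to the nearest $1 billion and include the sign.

−$657 billion

The transfer change shifts disposable income by −$570 billion, so first-round consumption changes by c·ΔTR = 0.63 × (−$570 billion) = −$359.1 billion.
Expenditure multiplier = 1/(1 − c(1−t)) = 1/(1 − 0.63×0.72) = 1/0.5464 ≈ 1.83.
The transfer multiplier is c × k ≈ 1.153, so ΔY = k × (c·ΔTR) = (−$359.1 billion) / 0.5464 ≈ −$657 billion.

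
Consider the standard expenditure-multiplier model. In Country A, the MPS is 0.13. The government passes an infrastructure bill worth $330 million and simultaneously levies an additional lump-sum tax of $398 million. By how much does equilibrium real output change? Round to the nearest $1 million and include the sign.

MPC = 1 − MPS = 1 − 0.13 = 0.87.
Expenditure multiplier = 1/(1 − MPC) = 1/(1 − 0.87) = 1/0.13 ≈ 7.692.
ΔG contributes k·ΔG = (+$330 million) / 0.13 ≈ +$2,538.5 million.
ΔT of +$398 million changes first-round spending by −c·ΔT = −$346.26 million, contributing k·(−c·ΔT) = (−$346.26 million) / 0.13 ≈ −$2,663.5 million.
Net ΔY = k(ΔG − c·ΔT) = (−$16.26 million) / 0.13 ≈ −$125 million.

−$125 million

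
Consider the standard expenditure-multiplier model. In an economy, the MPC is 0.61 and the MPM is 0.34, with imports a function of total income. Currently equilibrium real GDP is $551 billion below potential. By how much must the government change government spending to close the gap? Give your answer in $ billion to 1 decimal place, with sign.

+$402.2 billion

Spending multiplier = 1/(1 − c + m) = 1/(1 − 0.61 + 0.34) = 1/0.73 ≈ 1.37.
Need ΔY = +$551 billion, so ΔG = ΔY/k = (+$551 billion) × 0.73 ≈ +$402.2 billion.
The government should increase government spending by $402.2 billion.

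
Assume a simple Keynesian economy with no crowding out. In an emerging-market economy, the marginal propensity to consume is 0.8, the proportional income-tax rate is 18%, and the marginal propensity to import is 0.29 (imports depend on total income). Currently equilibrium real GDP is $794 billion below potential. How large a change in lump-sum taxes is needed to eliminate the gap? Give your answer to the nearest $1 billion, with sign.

−$629 billion

Spending multiplier = 1/(1 − c(1−t) + m) = 1/(1 − 0.8×0.82 + 0.29) = 1/0.634 ≈ 1.577.
Tax multiplier = −c·k = −0.8/0.634 ≈ −1.262. Need ΔY = +$794 billion, so ΔT = ΔY/(−c·k) = −(+$794 billion) × 0.634 / 0.8 ≈ −$629 billion.
The government should cut lump-sum taxes by $629 billion.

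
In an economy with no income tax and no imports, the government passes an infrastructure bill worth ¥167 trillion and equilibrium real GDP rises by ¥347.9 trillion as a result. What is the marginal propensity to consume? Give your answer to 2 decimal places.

0.52

Implied spending multiplier k = ΔY/ΔG = 347.9/167 ≈ 2.0832.
Since k = 1/(1 − MPC), MPC = 1 − 1/k = 1 − ΔG/ΔY = 1 − 167/347.9 ≈ 0.52.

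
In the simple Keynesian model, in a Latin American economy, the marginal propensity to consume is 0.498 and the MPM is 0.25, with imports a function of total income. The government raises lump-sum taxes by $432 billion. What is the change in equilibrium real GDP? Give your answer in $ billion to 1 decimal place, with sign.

−$286.1 billion

A lump-sum tax change of +$432 billion shifts disposable income by −$432 billion; first-round consumption changes by −c × ΔT = −0.498 × (+$432 billion) = −$215.136 billion.
Expenditure multiplier = 1/(1 − c + m) = 1/(1 − 0.498 + 0.25) = 1/0.752 ≈ 1.33.
The tax multiplier is −c × k ≈ −0.662, so ΔY = k × (−c·ΔT) = (−$215.136 billion) / 0.752 ≈ −$286.1 billion.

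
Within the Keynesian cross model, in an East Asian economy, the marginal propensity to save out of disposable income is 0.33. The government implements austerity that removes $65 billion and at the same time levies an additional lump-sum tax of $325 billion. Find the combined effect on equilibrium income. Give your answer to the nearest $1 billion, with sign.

MPC = 1 − MPS = 1 − 0.33 = 0.67.
Expenditure multiplier = 1/(1 − MPC) = 1/(1 − 0.67) = 1/0.33 ≈ 3.03.
ΔG contributes k·ΔG = (−$65 billion) / 0.33 ≈ −$197 billion.
ΔT of +$325 billion changes first-round spending by −c·ΔT = −$217.75 billion, contributing k·(−c·ΔT) = (−$217.75 billion) / 0.33 ≈ −$659.8 billion.
Net ΔY = k(ΔG − c·ΔT) = (−$282.75 billion) / 0.33 ≈ −$857 billion.

−$857 billion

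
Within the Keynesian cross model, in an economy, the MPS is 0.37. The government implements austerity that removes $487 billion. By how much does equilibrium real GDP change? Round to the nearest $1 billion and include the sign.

−$1,316 billion

MPC = 1 − MPS = 1 − 0.37 = 0.63.
Expenditure multiplier = 1/(1 − MPC) = 1/(1 − 0.63) = 1/0.37 ≈ 2.703.
ΔY = k × ΔG = (−$487 billion) / 0.37 ≈ −$1,316 billion.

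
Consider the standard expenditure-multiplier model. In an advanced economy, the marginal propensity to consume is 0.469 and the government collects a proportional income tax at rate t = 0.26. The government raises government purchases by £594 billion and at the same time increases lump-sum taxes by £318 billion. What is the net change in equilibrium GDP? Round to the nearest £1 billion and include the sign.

Expenditure multiplier = 1/(1 − c(1−t)) = 1/(1 − 0.469×0.74) = 1/0.65294 ≈ 1.532.
ΔG contributes k·ΔG = (+£594 billion) / 0.65294 ≈ +£909.7 billion.
ΔT of +£318 billion changes first-round spending by −c·ΔT = −£149.142 billion, contributing k·(−c·ΔT) = (−£149.142 billion) / 0.65294 ≈ −£228.4 billion.
Net ΔY = k(ΔG − c·ΔT) = (+£444.858 billion) / 0.65294 ≈ +£681 billion.

+£681 billion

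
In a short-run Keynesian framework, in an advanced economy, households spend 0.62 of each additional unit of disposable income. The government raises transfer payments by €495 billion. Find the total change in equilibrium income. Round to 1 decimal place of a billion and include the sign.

+€807.6 billion

The transfer change shifts disposable income by +€495 billion, so first-round consumption changes by c·ΔTR = 0.62 × (+€495 billion) = +€306.9 billion.
Expenditure multiplier = 1/(1 − MPC) = 1/(1 − 0.62) = 1/0.38 ≈ 2.632.
The transfer multiplier is c × k ≈ 1.632, so ΔY = k × (c·ΔTR) = (+€306.9 billion) / 0.38 ≈ +€807.6 billion.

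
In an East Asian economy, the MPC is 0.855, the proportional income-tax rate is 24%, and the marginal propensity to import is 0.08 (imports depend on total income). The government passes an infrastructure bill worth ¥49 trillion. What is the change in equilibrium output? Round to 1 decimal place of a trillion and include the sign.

Expenditure multiplier = 1/(1 − c(1−t) + m) = 1/(1 − 0.855×0.76 + 0.08) = 1/0.4302 ≈ 2.325.
ΔY = k × ΔG = (+¥49 trillion) / 0.4302 ≈ +¥113.9 trillion.

+¥113.9 trillion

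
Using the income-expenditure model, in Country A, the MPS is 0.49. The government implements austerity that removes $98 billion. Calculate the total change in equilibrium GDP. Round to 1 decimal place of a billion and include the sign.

MPC = 1 − MPS = 1 − 0.49 = 0.51.
Spending multiplier = 1/(1 − MPC) = 1/(1 − 0.51) = 1/0.49 ≈ 2.041.
ΔY = k × ΔG = (−$98 billion) / 0.49 = −$200 billion.

−$200.0 billion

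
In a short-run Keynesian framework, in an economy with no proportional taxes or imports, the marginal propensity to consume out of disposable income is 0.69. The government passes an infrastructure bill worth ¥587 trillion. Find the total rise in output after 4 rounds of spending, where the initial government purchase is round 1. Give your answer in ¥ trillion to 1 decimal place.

¥1,464.3 trillion

Round 1 adds ΔG = ¥587 trillion; each later round is MPC = 0.69 times the previous.
After 4 rounds: 587 + 405.03 + 279.4707 + 192.834783 = ΔG·(1 − c^4)/(1 − c) = 587 × (1 − 0.22667121)/0.31 ≈ ¥1,464.3 trillion.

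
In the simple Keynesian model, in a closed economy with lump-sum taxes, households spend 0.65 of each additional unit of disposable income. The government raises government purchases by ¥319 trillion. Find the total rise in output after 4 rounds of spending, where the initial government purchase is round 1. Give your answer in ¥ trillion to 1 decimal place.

¥748.7 trillion

Round 1 adds ΔG = ¥319 trillion; each later round is MPC = 0.65 times the previous.
After 4 rounds: 319 + 207.35 + 134.7775 + 87.605375 = ΔG·(1 − c^4)/(1 − c) = 319 × (1 − 0.17850625)/0.35 ≈ ¥748.7 trillion.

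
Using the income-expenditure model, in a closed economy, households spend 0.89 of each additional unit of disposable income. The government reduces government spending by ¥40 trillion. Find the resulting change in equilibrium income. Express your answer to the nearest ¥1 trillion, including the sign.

Government-spending multiplier = 1/(1 − MPC) = 1/(1 − 0.89) = 1/0.11 ≈ 9.091.
ΔY = k × ΔG = (−¥40 trillion) / 0.11 ≈ −¥364 trillion.

−¥364 trillion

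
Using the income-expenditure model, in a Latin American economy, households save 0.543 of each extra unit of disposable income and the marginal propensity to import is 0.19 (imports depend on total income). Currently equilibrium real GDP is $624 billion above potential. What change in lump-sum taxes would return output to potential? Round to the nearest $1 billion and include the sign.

MPC = 1 − MPS = 1 − 0.543 = 0.457.
Spending multiplier = 1/(1 − c + m) = 1/(1 − 0.457 + 0.19) = 1/0.733 ≈ 1.364.
Tax multiplier = −c·k = −0.457/0.733 ≈ −0.623. Need ΔY = −$624 billion, so ΔT = ΔY/(−c·k) = −(−$624 billion) × 0.733 / 0.457 ≈ +$1,001 billion.
The government should raise lump-sum taxes by $1,001 billion.

+$1,001 billion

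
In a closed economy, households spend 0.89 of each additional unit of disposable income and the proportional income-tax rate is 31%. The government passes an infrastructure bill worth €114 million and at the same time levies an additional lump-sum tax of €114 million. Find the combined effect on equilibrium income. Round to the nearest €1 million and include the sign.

Expenditure multiplier = 1/(1 − c(1−t)) = 1/(1 − 0.89×0.69) = 1/0.3859 ≈ 2.591.
ΔG contributes k·ΔG = (+€114 million) / 0.3859 ≈ +€295.4 million.
ΔT of +€114 million changes first-round spending by −c·ΔT = −€101.46 million, contributing k·(−c·ΔT) = (−€101.46 million) / 0.3859 ≈ −€262.9 million.
Net ΔY = k(ΔG − c·ΔT) = (+€12.54 million) / 0.3859 ≈ +€32 million.

+€32 million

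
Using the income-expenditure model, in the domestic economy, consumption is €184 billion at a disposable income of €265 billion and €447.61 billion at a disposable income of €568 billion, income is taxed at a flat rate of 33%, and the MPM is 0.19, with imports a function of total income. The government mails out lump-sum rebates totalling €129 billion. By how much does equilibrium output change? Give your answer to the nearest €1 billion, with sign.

+€185 billion

MPC = ΔC/ΔYd = (447.61 − 184)/(568 − 265) = 263.61/303 = 0.87.
A lump-sum tax change of −€129 billion shifts disposable income by +€129 billion; first-round consumption changes by −c × ΔT = −0.87 × (−€129 billion) = +€112.23 billion.
Expenditure multiplier = 1/(1 − c(1−t) + m) = 1/(1 − 0.87×0.67 + 0.19) = 1/0.6071 ≈ 1.647.
The tax multiplier is −c × k ≈ −1.433, so ΔY = k × (−c·ΔT) = (+€112.23 billion) / 0.6071 ≈ +€185 billion.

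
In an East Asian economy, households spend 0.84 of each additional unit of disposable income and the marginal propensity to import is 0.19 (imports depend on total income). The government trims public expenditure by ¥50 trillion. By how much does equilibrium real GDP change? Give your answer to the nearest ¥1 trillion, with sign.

Government-spending multiplier = 1/(1 − c + m) = 1/(1 − 0.84 + 0.19) = 1/0.35 ≈ 2.857.
ΔY = k × ΔG = (−¥50 trillion) / 0.35 ≈ −¥143 trillion.

−¥143 trillion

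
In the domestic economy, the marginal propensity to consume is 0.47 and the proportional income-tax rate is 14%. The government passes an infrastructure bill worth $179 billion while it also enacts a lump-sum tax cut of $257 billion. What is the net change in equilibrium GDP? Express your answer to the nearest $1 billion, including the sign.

Expenditure multiplier = 1/(1 − c(1−t)) = 1/(1 − 0.47×0.86) = 1/0.5958 ≈ 1.678.
ΔG contributes k·ΔG = (+$179 billion) / 0.5958 ≈ +$300.4 billion.
ΔT of −$257 billion changes first-round spending by −c·ΔT = +$120.79 billion, contributing k·(−c·ΔT) = (+$120.79 billion) / 0.5958 ≈ +$202.7 billion.
Net ΔY = k(ΔG − c·ΔT) = (+$299.79 billion) / 0.5958 ≈ +$503 billion.

+$503 billion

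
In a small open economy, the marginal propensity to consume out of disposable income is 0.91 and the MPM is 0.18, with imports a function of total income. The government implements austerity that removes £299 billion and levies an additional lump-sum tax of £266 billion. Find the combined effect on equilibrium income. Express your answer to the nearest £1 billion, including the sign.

Expenditure multiplier = 1/(1 − c + m) = 1/(1 − 0.91 + 0.18) = 1/0.27 ≈ 3.704.
ΔG contributes k·ΔG = (−£299 billion) / 0.27 ≈ −£1,107.4 billion.
ΔT of +£266 billion changes first-round spending by −c·ΔT = −£242.06 billion, contributing k·(−c·ΔT) = (−£242.06 billion) / 0.27 ≈ −£896.5 billion.
Net ΔY = k(ΔG − c·ΔT) = (−£541.06 billion) / 0.27 ≈ −£2,004 billion.

−£2,004 billion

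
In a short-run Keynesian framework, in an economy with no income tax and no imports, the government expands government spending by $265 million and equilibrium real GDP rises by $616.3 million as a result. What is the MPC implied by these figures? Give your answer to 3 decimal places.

0.570

Implied spending multiplier k = ΔY/ΔG = 616.3/265 ≈ 2.3257.
Since k = 1/(1 − MPC), MPC = 1 − 1/k = 1 − ΔG/ΔY = 1 − 265/616.3 ≈ 0.570.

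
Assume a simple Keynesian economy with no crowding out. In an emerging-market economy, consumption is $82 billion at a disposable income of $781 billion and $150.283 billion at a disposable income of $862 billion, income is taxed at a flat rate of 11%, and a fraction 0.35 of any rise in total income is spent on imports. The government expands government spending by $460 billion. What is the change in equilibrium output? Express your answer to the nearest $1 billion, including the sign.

+$767 billion

MPC = ΔC/ΔYd = (150.283 − 82)/(862 − 781) = 68.283/81 = 0.843.
Spending multiplier = 1/(1 − c(1−t) + m) = 1/(1 − 0.843×0.89 + 0.35) = 1/0.59973 ≈ 1.667.
ΔY = k × ΔG = (+$460 billion) / 0.59973 ≈ +$767 billion.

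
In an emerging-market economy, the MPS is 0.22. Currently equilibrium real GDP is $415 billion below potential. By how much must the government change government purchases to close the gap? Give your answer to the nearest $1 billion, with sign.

MPC = 1 − MPS = 1 − 0.22 = 0.78.
Spending multiplier = 1/(1 − MPC) = 1/(1 − 0.78) = 1/0.22 ≈ 4.545.
Need ΔY = +$415 billion, so ΔG = ΔY/k = (+$415 billion) × 0.22 ≈ +$91 billion.
The government should increase government purchases by $91 billion.

+$91 billion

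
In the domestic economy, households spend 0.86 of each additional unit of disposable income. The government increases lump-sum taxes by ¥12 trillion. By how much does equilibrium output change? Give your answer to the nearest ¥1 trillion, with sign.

−¥74 trillion

A lump-sum tax change of +¥12 trillion shifts disposable income by −¥12 trillion; first-round consumption changes by −c × ΔT = −0.86 × (+¥12 trillion) = −¥10.32 trillion.
Expenditure multiplier = 1/(1 − MPC) = 1/(1 − 0.86) = 1/0.14 ≈ 7.143.
The tax multiplier is −c × k ≈ −6.143, so ΔY = k × (−c·ΔT) = (−¥10.32 trillion) / 0.14 ≈ −¥74 trillion.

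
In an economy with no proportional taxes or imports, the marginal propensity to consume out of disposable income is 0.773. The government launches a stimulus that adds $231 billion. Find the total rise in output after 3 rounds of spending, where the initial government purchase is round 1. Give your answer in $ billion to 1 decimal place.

Round 1 adds ΔG = $231 billion; each later round is MPC = 0.773 times the previous.
After 3 rounds: 231 + 178.563 + 138.029199 = ΔG·(1 − c^3)/(1 − c) = 231 × (1 − 0.461889917)/0.227 ≈ $547.6 billion.

$547.6 billion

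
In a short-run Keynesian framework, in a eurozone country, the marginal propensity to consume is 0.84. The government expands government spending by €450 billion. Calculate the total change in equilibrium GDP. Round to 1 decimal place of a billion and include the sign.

+€2,812.5 billion

Spending multiplier = 1/(1 − MPC) = 1/(1 − 0.84) = 1/0.16 = 6.25.
ΔY = k × ΔG = (+€450 billion) / 0.16 = +€2,812.5 billion.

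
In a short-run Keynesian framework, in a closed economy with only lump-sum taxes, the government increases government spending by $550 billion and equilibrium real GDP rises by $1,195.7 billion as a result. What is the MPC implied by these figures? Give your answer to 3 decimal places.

0.540

Implied spending multiplier k = ΔY/ΔG = 1,195.7/550 = 2.174.
Since k = 1/(1 − MPC), MPC = 1 − 1/k = 1 − ΔG/ΔY = 1 − 550/1,195.7 ≈ 0.540.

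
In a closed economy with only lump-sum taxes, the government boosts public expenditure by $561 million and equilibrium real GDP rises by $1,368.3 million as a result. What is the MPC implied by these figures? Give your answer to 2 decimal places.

0.59

Implied spending multiplier k = ΔY/ΔG = 1,368.3/561 ≈ 2.439.
Since k = 1/(1 − MPC), MPC = 1 − 1/k = 1 − ΔG/ΔY = 1 − 561/1,368.3 ≈ 0.59.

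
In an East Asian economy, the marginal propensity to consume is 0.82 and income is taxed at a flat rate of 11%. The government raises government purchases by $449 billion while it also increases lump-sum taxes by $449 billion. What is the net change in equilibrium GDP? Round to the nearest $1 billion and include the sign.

Expenditure multiplier = 1/(1 − c(1−t)) = 1/(1 − 0.82×0.89) = 1/0.2702 ≈ 3.701.
ΔG contributes k·ΔG = (+$449 billion) / 0.2702 ≈ +$1,661.7 billion.
ΔT of +$449 billion changes first-round spending by −c·ΔT = −$368.18 billion, contributing k·(−c·ΔT) = (−$368.18 billion) / 0.2702 ≈ −$1,362.6 billion.
Net ΔY = k(ΔG − c·ΔT) = (+$80.82 billion) / 0.2702 ≈ +$299 billion.

+$299 billion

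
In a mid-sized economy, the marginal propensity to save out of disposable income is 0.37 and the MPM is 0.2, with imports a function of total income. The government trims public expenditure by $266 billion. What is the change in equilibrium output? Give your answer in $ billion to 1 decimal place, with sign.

−$466.7 billion

MPC = 1 − MPS = 1 − 0.37 = 0.63.
Government-spending multiplier = 1/(1 − c + m) = 1/(1 − 0.63 + 0.2) = 1/0.57 ≈ 1.754.
ΔY = k × ΔG = (−$266 billion) / 0.57 ≈ −$466.7 billion.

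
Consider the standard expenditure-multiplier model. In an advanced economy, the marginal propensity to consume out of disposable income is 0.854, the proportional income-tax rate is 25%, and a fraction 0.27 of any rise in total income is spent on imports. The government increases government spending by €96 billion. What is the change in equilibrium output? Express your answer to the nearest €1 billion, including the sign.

Expenditure multiplier = 1/(1 − c(1−t) + m) = 1/(1 − 0.854×0.75 + 0.27) = 1/0.6295 ≈ 1.589.
ΔY = k × ΔG = (+€96 billion) / 0.6295 ≈ +€153 billion.

+€153 billion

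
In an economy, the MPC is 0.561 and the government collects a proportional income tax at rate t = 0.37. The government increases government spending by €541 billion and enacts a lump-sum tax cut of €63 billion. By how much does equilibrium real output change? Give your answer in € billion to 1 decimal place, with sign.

Expenditure multiplier = 1/(1 − c(1−t)) = 1/(1 − 0.561×0.63) = 1/0.64657 ≈ 1.547.
ΔG contributes k·ΔG = (+€541 billion) / 0.64657 ≈ +€836.7 billion.
ΔT of −€63 billion changes first-round spending by −c·ΔT = +€35.343 billion, contributing k·(−c·ΔT) = (+€35.343 billion) / 0.64657 ≈ +€54.7 billion.
Net ΔY = k(ΔG − c·ΔT) = (+€576.343 billion) / 0.64657 ≈ +€891.4 billion.

+€891.4 billion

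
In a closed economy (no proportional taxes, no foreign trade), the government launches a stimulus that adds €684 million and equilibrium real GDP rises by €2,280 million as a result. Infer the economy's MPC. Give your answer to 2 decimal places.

Implied spending multiplier k = ΔY/ΔG = 2,280/684 ≈ 3.3333.
Since k = 1/(1 − MPC), MPC = 1 − 1/k = 1 − ΔG/ΔY = 1 − 684/2,280 = 0.70.

0.70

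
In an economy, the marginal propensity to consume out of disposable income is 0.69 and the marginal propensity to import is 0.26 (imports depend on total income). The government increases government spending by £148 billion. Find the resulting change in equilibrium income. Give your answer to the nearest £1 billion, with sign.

Expenditure multiplier = 1/(1 − c + m) = 1/(1 − 0.69 + 0.26) = 1/0.57 ≈ 1.754.
ΔY = k × ΔG = (+£148 billion) / 0.57 ≈ +£260 billion.

+£260 billion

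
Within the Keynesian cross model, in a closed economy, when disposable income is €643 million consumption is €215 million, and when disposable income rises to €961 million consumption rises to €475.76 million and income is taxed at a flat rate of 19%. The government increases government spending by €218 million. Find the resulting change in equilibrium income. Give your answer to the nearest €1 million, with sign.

+€649 million

MPC = ΔC/ΔYd = (475.76 − 215)/(961 − 643) = 260.76/318 = 0.82.
Expenditure multiplier = 1/(1 − c(1−t)) = 1/(1 − 0.82×0.81) = 1/0.3358 ≈ 2.978.
ΔY = k × ΔG = (+€218 million) / 0.3358 ≈ +€649 million.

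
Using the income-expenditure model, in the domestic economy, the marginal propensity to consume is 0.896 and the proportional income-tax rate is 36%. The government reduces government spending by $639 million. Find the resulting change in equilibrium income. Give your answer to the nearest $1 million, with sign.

−$1,498 million

Government-spending multiplier = 1/(1 − c(1−t)) = 1/(1 − 0.896×0.64) = 1/0.42656 ≈ 2.344.
ΔY = k × ΔG = (−$639 million) / 0.42656 ≈ −$1,498 million.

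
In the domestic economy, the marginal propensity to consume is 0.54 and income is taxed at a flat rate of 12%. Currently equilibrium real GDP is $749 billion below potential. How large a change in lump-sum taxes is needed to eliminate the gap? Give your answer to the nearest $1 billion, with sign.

Spending multiplier = 1/(1 − c(1−t)) = 1/(1 − 0.54×0.88) = 1/0.5248 ≈ 1.905.
Tax multiplier = −c·k = −0.54/0.5248 ≈ −1.029. Need ΔY = +$749 billion, so ΔT = ΔY/(−c·k) = −(+$749 billion) × 0.5248 / 0.54 ≈ −$728 billion.
The government should cut lump-sum taxes by $728 billion.

−$728 billion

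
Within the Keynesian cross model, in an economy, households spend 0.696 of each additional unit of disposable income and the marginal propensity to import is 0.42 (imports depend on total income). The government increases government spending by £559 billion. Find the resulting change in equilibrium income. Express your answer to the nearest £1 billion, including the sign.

Expenditure multiplier = 1/(1 − c + m) = 1/(1 − 0.696 + 0.42) = 1/0.724 ≈ 1.381.
ΔY = k × ΔG = (+£559 billion) / 0.724 ≈ +£772 billion.

+£772 billion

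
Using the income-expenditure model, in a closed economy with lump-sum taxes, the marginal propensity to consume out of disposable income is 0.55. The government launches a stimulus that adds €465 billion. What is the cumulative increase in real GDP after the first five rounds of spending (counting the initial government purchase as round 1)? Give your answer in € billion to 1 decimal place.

Round 1 adds ΔG = €465 billion; each later round is MPC = 0.55 times the previous.
After 5 rounds: 465 + 255.75 + 140.6625 + 77.364375 + 42.55040625 = ΔG·(1 − c^5)/(1 − c) = 465 × (1 − 0.0503284375)/0.45 ≈ €981.3 billion.

€981.3 billion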